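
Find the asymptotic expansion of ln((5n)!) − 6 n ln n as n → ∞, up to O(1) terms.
ln((5n)!) − 6 n ln n = −n ln n + 5(ln 5 − 1) n + (1/2) ln(2π·5n) + O(1/n)

Stirling: ln((5n)!) = 5n ln(5n) − 5n + (1/2) ln(2π·5n) + O(1/n).
Expand 5n ln(5n) = 5n (ln n + ln 5) = 5n ln n + 5n ln 5.
Subtract 6n ln n: leading term is (5 − 6) n ln n = −n ln n. The next term is 5n ln 5 − 5n = 5(ln 5 − 1) n. Then the (1/2) ln(2π·5n) correction.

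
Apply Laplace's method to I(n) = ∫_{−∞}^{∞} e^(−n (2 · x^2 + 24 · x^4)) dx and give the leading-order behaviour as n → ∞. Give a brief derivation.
I(n) ~ sqrt(π/(2n))

φ(x) = 2 · x^2 + 24 · x^4 has its unique global minimum at x* = 0 (since φ'(x) = 4x + 96x^3 = 0 only at x = 0 for real x with both coefficients positive, and φ → ∞ as |x| → ∞). At x* = 0, φ(0) = 0 and φ''(0) = 4. Laplace's method then gives
  I(n) ~ sqrt(2π / (n · φ''(0))) · e^(−n φ(0)) = sqrt(2π / (4n)) = sqrt(π/(2n)).
The 24 · x^4 term contributes only at subleading order (an O(1/n) relative correction).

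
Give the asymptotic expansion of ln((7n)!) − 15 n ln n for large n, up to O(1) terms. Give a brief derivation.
ln((7n)!) − 15 n ln n = −8 n ln n + 7(ln 7 − 1) n + (1/2) ln(2π·7n) + O(1/n)

Stirling: ln((7n)!) = 7n ln(7n) − 7n + (1/2) ln(2π·7n) + O(1/n).
Expand 7n ln(7n) = 7n (ln n + ln 7) = 7n ln n + 7n ln 7.
Subtract 15n ln n: leading term is (7 − 15) n ln n = −8 n ln n. The next term is 7n ln 7 − 7n = 7(ln 7 − 1) n. Then the (1/2) ln(2π·7n) correction.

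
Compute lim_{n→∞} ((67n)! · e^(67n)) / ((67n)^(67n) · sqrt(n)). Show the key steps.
lim = sqrt(2π·67)

Stirling: (67n)! ~ sqrt(2π·67n) · (67n/e)^(67n). Hence
  (67n)! · e^(67n) / (67n)^(67n) ~ sqrt(2π·67n).
Dividing by sqrt(n): sqrt(2π·67n) / sqrt(n) = sqrt(2π·67) · n^((1−1)/2), so the limit is sqrt(2π·67).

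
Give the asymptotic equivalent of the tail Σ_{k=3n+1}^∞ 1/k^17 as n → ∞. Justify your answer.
Σ_{k>3n} 1/k^17 ~ 1/(16 · (3n)^16)

Compare to the integral: ∫_{3n}^∞ x^(−17) dx = [−x^(−16)/16]_{3n}^∞ = 1/((17−1)·(3n)^16). Euler-Maclaurin then gives
  Σ_{k>3n} 1/k^17 = ∫_{3n}^∞ dx/x^17 − 1/(2·(3n)^17) + O(1/(3n)^18).
(Equivalently this is ζ(17) − Σ_{k≤3n} 1/k^17.)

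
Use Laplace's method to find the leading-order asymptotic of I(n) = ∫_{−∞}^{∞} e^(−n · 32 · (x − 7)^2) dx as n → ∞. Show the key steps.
I(n) = sqrt(π/(32n))

Here φ(x) = 32 · (x − 7)^2 has its unique minimum at x* = 7 with φ(x*) = 0 and φ''(x*) = 64. Laplace's method gives
  I(n) ~ e^(−n φ(x*)) · sqrt(2π / (n · φ''(x*))) = sqrt(2π / (64n)) = sqrt(π/(32n)).
This is exact: substituting u = (x − 7)·sqrt(32n) gives I(n) = (1/sqrt(32n)) ∫_{−∞}^{∞} e^(−u^2) du = sqrt(π/(32n)).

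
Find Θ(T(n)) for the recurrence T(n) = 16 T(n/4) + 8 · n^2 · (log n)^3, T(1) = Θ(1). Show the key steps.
T(n) = Θ(n^2 · (log n)^4)

Here log_4 16 = 2 and f(n) = 8 · n^2 · (log n)^3 = Θ(n^(log_4 16) · (log n)^3). This is the extended Case 2 of the master theorem (f matches the critical exponent up to log factors), giving T(n) = Θ(n^(log_4 16) · (log n)^(3+1)) = Θ(n^2 · (log n)^4).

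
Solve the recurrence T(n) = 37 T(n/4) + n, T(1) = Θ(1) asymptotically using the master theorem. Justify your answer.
T(n) = Θ(n^(log_4 37))

Master theorem: compare f(n) = n to n^(log_4 37) where log_4 37 ≈ 2.605. Since 1 < log_4 37, we have f(n) = O(n^(log_4 37 − ε)) for some ε > 0 — Case 1. Hence T(n) = Θ(n^(log_4 37)).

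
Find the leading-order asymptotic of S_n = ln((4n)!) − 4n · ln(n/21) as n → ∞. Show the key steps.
S_n ~ 4n · (ln 84 − 1) + O(ln n)

Stirling: ln((4n)!) = 4n ln(4n) − 4n + O(ln n).
  S_n = 4n ln(4n) − 4n − 4n ln(n/21) + O(ln n)
      = 4n ln(4n) − 4n ln n + 4n ln 21 − 4n + O(ln n)
      = 4n ln 4 + 4n ln 21 − 4n + O(ln n)
      = 4n (ln 84 − 1) + O(ln n).
Numerically ln(84) − 1 ≈ 3.4308.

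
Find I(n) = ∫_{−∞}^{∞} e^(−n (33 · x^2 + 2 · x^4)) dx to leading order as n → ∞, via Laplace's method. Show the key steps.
I(n) ~ sqrt(π/(33n))

φ(x) = 33 · x^2 + 2 · x^4 has its unique global minimum at x* = 0 (since φ'(x) = 66x + 8x^3 = 0 only at x = 0 for real x with both coefficients positive, and φ → ∞ as |x| → ∞). At x* = 0, φ(0) = 0 and φ''(0) = 66. Laplace's method then gives
  I(n) ~ sqrt(2π / (n · φ''(0))) · e^(−n φ(0)) = sqrt(2π / (66n)) = sqrt(π/(33n)).
The 2 · x^4 term contributes only at subleading order (an O(1/n) relative correction).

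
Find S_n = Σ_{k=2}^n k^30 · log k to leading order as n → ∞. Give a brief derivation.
S_n ~ n^31 log n / 31 − n^31 / 961

By integral comparison, S_n = ∫_1^n x^30 · log x dx + O(n^30 · log n). For the integral, ∫ x^30 log x dx = n^31 log n / 31 − n^31/961 (integration by parts). Hence S_n ~ n^31 log n / 31 − n^31 / 961.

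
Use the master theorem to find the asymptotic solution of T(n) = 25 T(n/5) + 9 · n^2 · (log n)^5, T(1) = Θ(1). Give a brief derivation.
T(n) = Θ(n^2 · (log n)^6)

Here log_5 25 = 2 and f(n) = 9 · n^2 · (log n)^5 = Θ(n^(log_5 25) · (log n)^5). This is the extended Case 2 of the master theorem (f matches the critical exponent up to log factors), giving T(n) = Θ(n^(log_5 25) · (log n)^(5+1)) = Θ(n^2 · (log n)^6).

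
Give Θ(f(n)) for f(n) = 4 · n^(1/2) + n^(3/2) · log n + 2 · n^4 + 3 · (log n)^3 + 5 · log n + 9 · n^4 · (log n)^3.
f(n) ∈ Θ(n^4 · (log n)^3)

Compare the terms by growth order. For large n, n^a · (log n)^b dominates n^a' · (log n)^b' iff a > a', or (a = a' and b > b'). Ranking the 6 terms shows the dominant one is 9 · n^4 · (log n)^3. Hence f(n) ∈ Θ(n^4 · (log n)^3).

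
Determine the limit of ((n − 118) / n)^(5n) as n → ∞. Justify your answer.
lim = e^(−590)

Rewrite as (1 − 118/n)^(5n). By the standard limit (1 + x/n)^n → e^x, we have (1 − 118/n)^n → e^(−118), and raising to the 5th power gives e^(−590).
More precisely, ln[(1 − 118/n)^(5n)] = 5n · ln(1 − 118/n) = 5n · (-118/n + O(1/n^2)) = -590 + O(1/n) → -590.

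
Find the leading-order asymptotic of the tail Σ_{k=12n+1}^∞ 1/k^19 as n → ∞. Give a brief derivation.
Σ_{k>12n} 1/k^19 ~ 1/(18 · (12n)^18)

Compare to the integral: ∫_{12n}^∞ x^(−19) dx = [−x^(−18)/18]_{12n}^∞ = 1/((19−1)·(12n)^18). Euler-Maclaurin then gives
  Σ_{k>12n} 1/k^19 = ∫_{12n}^∞ dx/x^19 − 1/(2·(12n)^19) + O(1/(12n)^20).
(Equivalently this is ζ(19) − Σ_{k≤12n} 1/k^19.)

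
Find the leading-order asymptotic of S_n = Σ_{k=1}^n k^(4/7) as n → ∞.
S_n ~ (7/11) · n^(11/7)

Integral comparison: Σ_{k=1}^n k^(4/7) = ∫_0^n x^(4/7) dx + O(n^(4/7)). The integral is n^(1 + 4/7) / (1 + 4/7) = n^((4+7)/7) / ((4+7)/7) = (7/11) · n^(11/7).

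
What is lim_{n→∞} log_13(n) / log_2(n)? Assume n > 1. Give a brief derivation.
lim = ln(2) / ln(13) = log_13(2)

Change of base: log_13(n) = ln n / ln 13 and log_2(n) = ln n / ln 2. The ratio is (ln n / ln 13) · (ln 2 / ln n) = ln 2 / ln 13, a constant independent of n. So the limit is ln 2 / ln 13 = log_13(2).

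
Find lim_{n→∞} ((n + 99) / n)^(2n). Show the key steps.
lim = e^198

Rewrite as (1 + 99/n)^(2n). By the standard limit (1 + x/n)^n → e^x, we have (1 + 99/n)^n → e^99, and raising to the 2nd power gives e^198.
More precisely, ln[(1 + 99/n)^(2n)] = 2n · ln(1 + 99/n) = 2n · (99/n + O(1/n^2)) = 198 + O(1/n) → 198.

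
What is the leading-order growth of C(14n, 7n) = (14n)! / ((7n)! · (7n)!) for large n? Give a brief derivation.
C(14n, 7n) ~ (4)^(7n) · sqrt(1/(π·7n))

Write N = 7n. Apply Stirling to each factorial:
  (2N)! ~ sqrt(2π·2N) · (2N/e)^(2N),
  N! ~ sqrt(2π N) · (N/e)^N,
  (1N)! ~ sqrt(2π·1N) · (1N/e)^(1N).
The exponential factors combine to (2N)^(2N) / (N^N · (1N)^(1N)) = 2^(2N)/1^(1N) = (2^2/1^1)^N = (4)^N.
The square-root prefactors combine to sqrt(2π·2N) / (sqrt(2π N)·sqrt(2π·1N)) = sqrt(2 / (2π·1·N)) = sqrt(1/(π·7n)).
Substituting N = 7n: C(14n, 7n) ~ (4)^(7n) · sqrt(1/(π·7n)).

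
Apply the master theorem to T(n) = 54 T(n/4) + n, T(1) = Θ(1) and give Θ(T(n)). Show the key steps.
T(n) = Θ(n^(log_4 54))

Master theorem: compare f(n) = n to n^(log_4 54) where log_4 54 ≈ 2.877. Since 1 < log_4 54, we have f(n) = O(n^(log_4 54 − ε)) for some ε > 0 — Case 1. Hence T(n) = Θ(n^(log_4 54)).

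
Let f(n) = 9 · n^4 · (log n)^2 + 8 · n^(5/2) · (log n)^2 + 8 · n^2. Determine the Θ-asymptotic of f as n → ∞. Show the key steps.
f(n) ∈ Θ(n^4 · (log n)^2)

Compare the terms by growth order. For large n, n^a · (log n)^b dominates n^a' · (log n)^b' iff a > a', or (a = a' and b > b'). Ranking the 3 terms shows the dominant one is 9 · n^4 · (log n)^2. Hence f(n) ∈ Θ(n^4 · (log n)^2).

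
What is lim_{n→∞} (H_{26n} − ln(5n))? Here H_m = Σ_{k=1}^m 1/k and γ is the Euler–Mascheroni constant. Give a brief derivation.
lim = ln(26/5) + γ

By Euler-Maclaurin, H_m = ln m + γ + O(1/m). So
  H_{26n} − ln(5n) = ln(26n) + γ − ln(5n) + O(1/n)
                       = ln(26/5) + γ + O(1/n).
Hence the limit is ln(26/5) + γ.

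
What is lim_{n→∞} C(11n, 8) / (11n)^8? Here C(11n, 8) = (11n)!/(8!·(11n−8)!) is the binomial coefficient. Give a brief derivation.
lim = 1/8! = 1/40320

With N = 11n → ∞: C(N, 8) / N^8 = [N(N−1)…(N−7)] / (8! · N^8) = (1/8!) · 1 · (1 − 1/(11n)) · … · (1 − 7/(11n)). Each factor → 1 as N → ∞, so the limit is 1/8! = 1/40320.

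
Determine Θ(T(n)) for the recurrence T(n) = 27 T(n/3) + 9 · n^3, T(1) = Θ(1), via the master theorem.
T(n) = Θ(n^3 log n)

log_3 27 = 3, and f(n) = 9 · n^3 = Θ(n^(log_3 27)). This is Case 2 of the master theorem: T(n) = Θ(f(n) · log n) = Θ(n^3 log n).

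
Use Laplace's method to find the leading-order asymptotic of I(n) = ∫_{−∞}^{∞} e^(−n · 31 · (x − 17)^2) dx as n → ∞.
I(n) = sqrt(π/(31n))

Here φ(x) = 31 · (x − 17)^2 has its unique minimum at x* = 17 with φ(x*) = 0 and φ''(x*) = 62. Laplace's method gives
  I(n) ~ e^(−n φ(x*)) · sqrt(2π / (n · φ''(x*))) = sqrt(2π / (62n)) = sqrt(π/(31n)).
This is exact: substituting u = (x − 17)·sqrt(31n) gives I(n) = (1/sqrt(31n)) ∫_{−∞}^{∞} e^(−u^2) du = sqrt(π/(31n)).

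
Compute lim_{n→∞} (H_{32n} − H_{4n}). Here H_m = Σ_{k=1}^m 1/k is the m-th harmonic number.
lim = ln(32/4) = ln 8

Euler-Maclaurin gives H_m = ln m + γ + 1/(2m) + O(1/m^2). The γ and O(1/m) terms cancel in the difference:
  H_{32n} − H_{4n} = ln(32n) − ln(4n) + O(1/n) = ln(32/4) + O(1/n).
Hence the limit is ln(32/4) = ln 8.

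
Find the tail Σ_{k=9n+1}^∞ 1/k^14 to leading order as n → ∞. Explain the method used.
Σ_{k>9n} 1/k^14 ~ 1/(13 · (9n)^13)

Compare to the integral: ∫_{9n}^∞ x^(−14) dx = [−x^(−13)/13]_{9n}^∞ = 1/((14−1)·(9n)^13). Euler-Maclaurin then gives
  Σ_{k>9n} 1/k^14 = ∫_{9n}^∞ dx/x^14 − 1/(2·(9n)^14) + O(1/(9n)^15).
(Equivalently this is ζ(14) − Σ_{k≤9n} 1/k^14.)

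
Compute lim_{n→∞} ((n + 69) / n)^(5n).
lim = e^345

Rewrite as (1 + 69/n)^(5n). By the standard limit (1 + x/n)^n → e^x, we have (1 + 69/n)^n → e^69, and raising to the 5th power gives e^345.
More precisely, ln[(1 + 69/n)^(5n)] = 5n · ln(1 + 69/n) = 5n · (69/n + O(1/n^2)) = 345 + O(1/n) → 345.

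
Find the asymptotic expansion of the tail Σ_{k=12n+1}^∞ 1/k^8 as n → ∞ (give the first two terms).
Σ_{k>12n} 1/k^8 = 1/(7 · (12n)^7) − 1/(2 · (12n)^8) + O(1/(12n)^9)

Compare to the integral: ∫_{12n}^∞ x^(−8) dx = [−x^(−7)/7]_{12n}^∞ = 1/((8−1)·(12n)^7). The Euler-Maclaurin correction adds −f(12n)/2 = −1/(2·(12n)^8). Euler-Maclaurin then gives
  Σ_{k>12n} 1/k^8 = ∫_{12n}^∞ dx/x^8 − 1/(2·(12n)^8) + O(1/(12n)^9).
(Equivalently this is ζ(8) − Σ_{k≤12n} 1/k^8.)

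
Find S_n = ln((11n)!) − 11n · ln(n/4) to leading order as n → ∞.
S_n ~ 11n · (ln 44 − 1) + O(ln n)

Stirling: ln((11n)!) = 11n ln(11n) − 11n + O(ln n).
  S_n = 11n ln(11n) − 11n − 11n ln(n/4) + O(ln n)
      = 11n ln(11n) − 11n ln n + 11n ln 4 − 11n + O(ln n)
      = 11n ln 11 + 11n ln 4 − 11n + O(ln n)
      = 11n (ln 44 − 1) + O(ln n).
Numerically ln(44) − 1 ≈ 2.7842.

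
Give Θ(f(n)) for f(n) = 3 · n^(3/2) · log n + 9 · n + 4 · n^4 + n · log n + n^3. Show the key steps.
f(n) ∈ Θ(n^4)

Compare the terms by growth order. For large n, n^a · (log n)^b dominates n^a' · (log n)^b' iff a > a', or (a = a' and b > b'). Ranking the 5 terms shows the dominant one is 4 · n^4. Hence f(n) ∈ Θ(n^4).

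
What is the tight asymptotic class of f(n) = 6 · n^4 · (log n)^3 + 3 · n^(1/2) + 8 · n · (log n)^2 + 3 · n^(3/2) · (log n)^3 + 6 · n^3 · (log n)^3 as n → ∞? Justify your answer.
f(n) ∈ Θ(n^4 · (log n)^3)

Compare the terms by growth order. For large n, n^a · (log n)^b dominates n^a' · (log n)^b' iff a > a', or (a = a' and b > b'). Ranking the 5 terms shows the dominant one is 6 · n^4 · (log n)^3. Hence f(n) ∈ Θ(n^4 · (log n)^3).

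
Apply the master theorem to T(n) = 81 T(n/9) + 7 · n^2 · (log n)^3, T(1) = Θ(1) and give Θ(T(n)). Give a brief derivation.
T(n) = Θ(n^2 · (log n)^4)

Here log_9 81 = 2 and f(n) = 7 · n^2 · (log n)^3 = Θ(n^(log_9 81) · (log n)^3). This is the extended Case 2 of the master theorem (f matches the critical exponent up to log factors), giving T(n) = Θ(n^(log_9 81) · (log n)^(3+1)) = Θ(n^2 · (log n)^4).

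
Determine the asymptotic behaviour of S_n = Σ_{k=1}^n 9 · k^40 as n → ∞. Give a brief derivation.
S_n ~ 9 · n^41 / 41

By integral comparison (Euler-Maclaurin), Σ_{k=1}^n 9 · k^40 = 9 · ∫_0^n x^40 dx + O(n^40) = 9 · n^41/41 + O(n^40). (Equivalently, Faulhaber's formula gives the same leading term.)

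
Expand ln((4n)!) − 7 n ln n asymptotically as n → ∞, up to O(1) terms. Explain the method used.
ln((4n)!) − 7 n ln n = −3 n ln n + 4(ln 4 − 1) n + (1/2) ln(2π·4n) + O(1/n)

Stirling: ln((4n)!) = 4n ln(4n) − 4n + (1/2) ln(2π·4n) + O(1/n).
Expand 4n ln(4n) = 4n (ln n + ln 4) = 4n ln n + 4n ln 4.
Subtract 7n ln n: leading term is (4 − 7) n ln n = −3 n ln n. The next term is 4n ln 4 − 4n = 4(ln 4 − 1) n. Then the (1/2) ln(2π·4n) correction.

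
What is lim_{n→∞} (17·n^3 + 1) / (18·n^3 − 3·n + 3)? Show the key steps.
lim = 17/18

For large n the leading n^3 terms dominate both numerator and denominator. Dividing top and bottom by n^3, every other term tends to 0, leaving 17/18.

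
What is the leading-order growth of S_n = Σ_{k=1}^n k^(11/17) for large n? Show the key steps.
S_n ~ (17/28) · n^(28/17)

Integral comparison: Σ_{k=1}^n k^(11/17) = ∫_0^n x^(11/17) dx + O(n^(11/17)). The integral is n^(1 + 11/17) / (1 + 11/17) = n^((11+17)/17) / ((11+17)/17) = (17/28) · n^(28/17).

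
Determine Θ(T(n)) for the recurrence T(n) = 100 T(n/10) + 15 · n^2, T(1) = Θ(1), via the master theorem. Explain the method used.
T(n) = Θ(n^2 log n)

log_10 100 = 2, and f(n) = 15 · n^2 = Θ(n^(log_10 100)). This is Case 2 of the master theorem: T(n) = Θ(f(n) · log n) = Θ(n^2 log n).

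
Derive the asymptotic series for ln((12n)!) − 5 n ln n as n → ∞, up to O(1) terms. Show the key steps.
ln((12n)!) − 5 n ln n = 7 n ln n + 12(ln 12 − 1) n + (1/2) ln(2π·12n) + O(1/n)

Stirling: ln((12n)!) = 12n ln(12n) − 12n + (1/2) ln(2π·12n) + O(1/n).
Expand 12n ln(12n) = 12n (ln n + ln 12) = 12n ln n + 12n ln 12.
Subtract 5n ln n: leading term is (12 − 5) n ln n = 7 n ln n. The next term is 12n ln 12 − 12n = 12(ln 12 − 1) n. Then the (1/2) ln(2π·12n) correction.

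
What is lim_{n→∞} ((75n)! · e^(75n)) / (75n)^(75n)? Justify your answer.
lim = ∞

Stirling: (75n)! ~ sqrt(2π·75n) · (75n/e)^(75n). Hence
  (75n)! · e^(75n) / (75n)^(75n) ~ sqrt(2π·75n) = sqrt(2π·75) · sqrt(n) → ∞.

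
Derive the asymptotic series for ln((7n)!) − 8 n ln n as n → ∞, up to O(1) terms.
ln((7n)!) − 8 n ln n = −n ln n + 7(ln 7 − 1) n + (1/2) ln(2π·7n) + O(1/n)

Stirling: ln((7n)!) = 7n ln(7n) − 7n + (1/2) ln(2π·7n) + O(1/n).
Expand 7n ln(7n) = 7n (ln n + ln 7) = 7n ln n + 7n ln 7.
Subtract 8n ln n: leading term is (7 − 8) n ln n = −n ln n. The next term is 7n ln 7 − 7n = 7(ln 7 − 1) n. Then the (1/2) ln(2π·7n) correction.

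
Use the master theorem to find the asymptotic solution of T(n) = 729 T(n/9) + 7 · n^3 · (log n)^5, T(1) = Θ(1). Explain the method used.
T(n) = Θ(n^3 · (log n)^6)

Here log_9 729 = 3 and f(n) = 7 · n^3 · (log n)^5 = Θ(n^(log_9 729) · (log n)^5). This is the extended Case 2 of the master theorem (f matches the critical exponent up to log factors), giving T(n) = Θ(n^(log_9 729) · (log n)^(5+1)) = Θ(n^3 · (log n)^6).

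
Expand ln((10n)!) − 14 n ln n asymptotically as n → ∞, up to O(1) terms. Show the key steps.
ln((10n)!) − 14 n ln n = −4 n ln n + 10(ln 10 − 1) n + (1/2) ln(2π·10n) + O(1/n)

Stirling: ln((10n)!) = 10n ln(10n) − 10n + (1/2) ln(2π·10n) + O(1/n).
Expand 10n ln(10n) = 10n (ln n + ln 10) = 10n ln n + 10n ln 10.
Subtract 14n ln n: leading term is (10 − 14) n ln n = −4 n ln n. The next term is 10n ln 10 − 10n = 10(ln 10 − 1) n. Then the (1/2) ln(2π·10n) correction.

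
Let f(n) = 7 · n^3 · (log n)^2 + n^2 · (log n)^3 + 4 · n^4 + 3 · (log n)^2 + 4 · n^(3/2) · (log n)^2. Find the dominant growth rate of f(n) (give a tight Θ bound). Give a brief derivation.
f(n) ∈ Θ(n^4)

Compare the terms by growth order. For large n, n^a · (log n)^b dominates n^a' · (log n)^b' iff a > a', or (a = a' and b > b'). Ranking the 5 terms shows the dominant one is 4 · n^4. Hence f(n) ∈ Θ(n^4).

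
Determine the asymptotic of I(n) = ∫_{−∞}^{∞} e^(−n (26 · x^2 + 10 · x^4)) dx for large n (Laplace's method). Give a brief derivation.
I(n) ~ sqrt(π/(26n))

φ(x) = 26 · x^2 + 10 · x^4 has its unique global minimum at x* = 0 (since φ'(x) = 52x + 40x^3 = 0 only at x = 0 for real x with both coefficients positive, and φ → ∞ as |x| → ∞). At x* = 0, φ(0) = 0 and φ''(0) = 52. Laplace's method then gives
  I(n) ~ sqrt(2π / (n · φ''(0))) · e^(−n φ(0)) = sqrt(2π / (52n)) = sqrt(π/(26n)).
The 10 · x^4 term contributes only at subleading order (an O(1/n) relative correction).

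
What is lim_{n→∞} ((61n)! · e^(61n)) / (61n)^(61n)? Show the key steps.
lim = ∞

Stirling: (61n)! ~ sqrt(2π·61n) · (61n/e)^(61n). Hence
  (61n)! · e^(61n) / (61n)^(61n) ~ sqrt(2π·61n) = sqrt(2π·61) · sqrt(n) → ∞.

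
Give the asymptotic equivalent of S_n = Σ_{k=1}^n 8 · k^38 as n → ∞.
S_n ~ 8 · n^39 / 39

By integral comparison (Euler-Maclaurin), Σ_{k=1}^n 8 · k^38 = 8 · ∫_0^n x^38 dx + O(n^38) = 8 · n^39/39 + O(n^38). (Equivalently, Faulhaber's formula gives the same leading term.)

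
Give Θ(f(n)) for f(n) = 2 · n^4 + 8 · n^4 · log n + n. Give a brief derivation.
f(n) ∈ Θ(n^4 · log n)

Compare the terms by growth order. For large n, n^a · (log n)^b dominates n^a' · (log n)^b' iff a > a', or (a = a' and b > b'). Ranking the 3 terms shows the dominant one is 8 · n^4 · log n. Hence f(n) ∈ Θ(n^4 · log n).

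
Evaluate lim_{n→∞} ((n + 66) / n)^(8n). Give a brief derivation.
lim = e^528

Rewrite as (1 + 66/n)^(8n). By the standard limit (1 + x/n)^n → e^x, we have (1 + 66/n)^n → e^66, and raising to the 8th power gives e^528.
More precisely, ln[(1 + 66/n)^(8n)] = 8n · ln(1 + 66/n) = 8n · (66/n + O(1/n^2)) = 528 + O(1/n) → 528.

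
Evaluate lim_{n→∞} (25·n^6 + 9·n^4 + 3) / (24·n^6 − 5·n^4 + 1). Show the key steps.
lim = 25/24

For large n the leading n^6 terms dominate both numerator and denominator. Dividing top and bottom by n^6, every other term tends to 0, leaving 25/24.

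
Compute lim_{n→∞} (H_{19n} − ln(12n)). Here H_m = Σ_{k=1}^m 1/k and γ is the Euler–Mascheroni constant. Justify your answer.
lim = ln(19/12) + γ

By Euler-Maclaurin, H_m = ln m + γ + O(1/m). So
  H_{19n} − ln(12n) = ln(19n) + γ − ln(12n) + O(1/n)
                       = ln(19/12) + γ + O(1/n).
Hence the limit is ln(19/12) + γ.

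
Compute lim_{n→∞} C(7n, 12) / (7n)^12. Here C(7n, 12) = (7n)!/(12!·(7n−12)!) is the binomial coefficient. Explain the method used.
lim = 1/12! = 1/479001600

With N = 7n → ∞: C(N, 12) / N^12 = [N(N−1)…(N−11)] / (12! · N^12) = (1/12!) · 1 · (1 − 1/(7n)) · … · (1 − 11/(7n)). Each factor → 1 as N → ∞, so the limit is 1/12! = 1/479001600.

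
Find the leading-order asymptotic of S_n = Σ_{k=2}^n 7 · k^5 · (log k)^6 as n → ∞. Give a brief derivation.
S_n ~ 7 · n^6 · (log n)^6 / 6

By integral comparison, S_n = ∫_1^n 7 · x^5 · (log x)^6 dx + O(n^5 · (log n)^6). For the integral, the leading term of ∫_1^n x^5 (log x)^6 dx is n^6/6 · (log n)^6 (by repeated integration by parts; each step lowers the log-exponent and produces a relatively O(1/log n) correction). Hence S_n ~ 7 · n^6 · (log n)^6 / 6.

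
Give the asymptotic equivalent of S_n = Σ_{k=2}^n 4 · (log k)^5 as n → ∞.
S_n ~ 4 · n · (log n)^5

By integral comparison, S_n = ∫_1^n 4 · (log x)^5 dx + O((log n)^5). For the integral, the leading term of ∫_1^n (log x)^5 dx is n · (log n)^5 (by repeated integration by parts; each step lowers the log-exponent and produces a relatively O(1/log n) correction). Hence S_n ~ 4 · n · (log n)^5.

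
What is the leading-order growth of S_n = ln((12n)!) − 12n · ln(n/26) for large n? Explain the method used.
S_n ~ 12n · (ln 312 − 1) + O(ln n)

Stirling: ln((12n)!) = 12n ln(12n) − 12n + O(ln n).
  S_n = 12n ln(12n) − 12n − 12n ln(n/26) + O(ln n)
      = 12n ln(12n) − 12n ln n + 12n ln 26 − 12n + O(ln n)
      = 12n ln 12 + 12n ln 26 − 12n + O(ln n)
      = 12n (ln 312 − 1) + O(ln n).
Numerically ln(312) − 1 ≈ 4.7430.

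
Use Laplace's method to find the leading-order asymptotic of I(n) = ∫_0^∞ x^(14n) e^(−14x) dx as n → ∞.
I(n) ~ (sqrt(2π·14n) / 14) · (14n/(14e))^(14n)

Write the integrand as exp(14n ln x − 14x) and set f(x) = 14n ln x − 14x. Then f'(x) = 14n/x − 14 = 0 at x* = 14n/14, and f''(x*) = −14n/x*^2 = −14^2/(14n). Laplace's method (interior maximum) gives
  I(n) ~ e^(f(x*)) · sqrt(2π / |f''(x*)|)
        = exp(14n ln(14n/14) − 14n) · sqrt(2π · 14n / 14^2)
        = (14n/14)^(14n) e^(−14n) · sqrt(2π·14n) / 14
        = (sqrt(2π·14n) / 14) · (14n/(14e))^(14n).
This matches Γ(14n+1)/14^(14n+1) with Stirling applied to Γ.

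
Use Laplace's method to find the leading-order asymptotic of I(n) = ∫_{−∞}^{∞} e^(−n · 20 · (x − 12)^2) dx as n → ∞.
I(n) = sqrt(π/(20n))

Here φ(x) = 20 · (x − 12)^2 has its unique minimum at x* = 12 with φ(x*) = 0 and φ''(x*) = 40. Laplace's method gives
  I(n) ~ e^(−n φ(x*)) · sqrt(2π / (n · φ''(x*))) = sqrt(2π / (40n)) = sqrt(π/(20n)).
This is exact: substituting u = (x − 12)·sqrt(20n) gives I(n) = (1/sqrt(20n)) ∫_{−∞}^{∞} e^(−u^2) du = sqrt(π/(20n)).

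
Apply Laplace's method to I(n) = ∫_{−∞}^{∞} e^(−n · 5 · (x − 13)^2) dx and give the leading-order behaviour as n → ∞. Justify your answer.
I(n) = sqrt(π/(5n))

Here φ(x) = 5 · (x − 13)^2 has its unique minimum at x* = 13 with φ(x*) = 0 and φ''(x*) = 10. Laplace's method gives
  I(n) ~ e^(−n φ(x*)) · sqrt(2π / (n · φ''(x*))) = sqrt(2π / (10n)) = sqrt(π/(5n)).
This is exact: substituting u = (x − 13)·sqrt(5n) gives I(n) = (1/sqrt(5n)) ∫_{−∞}^{∞} e^(−u^2) du = sqrt(π/(5n)).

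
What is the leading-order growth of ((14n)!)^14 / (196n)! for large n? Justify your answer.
((14n)!)^14/(196n)! ~ ((2π·14n)^(13/2) / sqrt(14)) · 14^(−14·14n)  →  0

Write N = 14n. Stirling: N! ~ sqrt(2π N)(N/e)^N and (14N)! ~ sqrt(2π·14N)·(14N/e)^(14N).
  (N!)^14/(14N)! ~ (2π N)^(14/2) (N/e)^(14N) / [sqrt(2π·14N) (14N/e)^(14N)]
     = (2π N)^(14/2) / sqrt(2π·14N) · (N/(14N))^(14N)
     = (2π N)^((14−1)/2) / sqrt(14) · 14^(−14N).
Since 14^14 > 1, the factor 14^(−14N) decays exponentially, so the ratio → 0. Substituting N = 14n gives the stated form.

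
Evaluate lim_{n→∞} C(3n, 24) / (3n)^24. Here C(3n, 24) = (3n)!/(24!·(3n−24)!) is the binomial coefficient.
lim = 1/24! = 1/620448401733239439360000

With N = 3n → ∞: C(N, 24) / N^24 = [N(N−1)…(N−23)] / (24! · N^24) = (1/24!) · 1 · (1 − 1/(3n)) · … · (1 − 23/(3n)). Each factor → 1 as N → ∞, so the limit is 1/24! = 1/620448401733239439360000.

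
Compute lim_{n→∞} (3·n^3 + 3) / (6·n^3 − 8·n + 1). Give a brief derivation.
lim = 3/6 = 1/2

For large n the leading n^3 terms dominate both numerator and denominator. Dividing top and bottom by n^3, every other term tends to 0, leaving 3/6 = 1/2.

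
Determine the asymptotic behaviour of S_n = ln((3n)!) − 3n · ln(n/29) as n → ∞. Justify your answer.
S_n ~ 3n · (ln 87 − 1) + O(ln n)

Stirling: ln((3n)!) = 3n ln(3n) − 3n + O(ln n).
  S_n = 3n ln(3n) − 3n − 3n ln(n/29) + O(ln n)
      = 3n ln(3n) − 3n ln n + 3n ln 29 − 3n + O(ln n)
      = 3n ln 3 + 3n ln 29 − 3n + O(ln n)
      = 3n (ln 87 − 1) + O(ln n).
Numerically ln(87) − 1 ≈ 3.4659.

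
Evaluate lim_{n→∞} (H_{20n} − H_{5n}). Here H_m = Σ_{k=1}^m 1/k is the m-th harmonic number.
lim = ln(20/5) = ln 4

Euler-Maclaurin gives H_m = ln m + γ + 1/(2m) + O(1/m^2). The γ and O(1/m) terms cancel in the difference:
  H_{20n} − H_{5n} = ln(20n) − ln(5n) + O(1/n) = ln(20/5) + O(1/n).
Hence the limit is ln(20/5) = ln 4.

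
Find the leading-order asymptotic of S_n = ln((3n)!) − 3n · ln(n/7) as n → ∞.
S_n ~ 3n · (ln 21 − 1) + O(ln n)

Stirling: ln((3n)!) = 3n ln(3n) − 3n + O(ln n).
  S_n = 3n ln(3n) − 3n − 3n ln(n/7) + O(ln n)
      = 3n ln(3n) − 3n ln n + 3n ln 7 − 3n + O(ln n)
      = 3n ln 3 + 3n ln 7 − 3n + O(ln n)
      = 3n (ln 21 − 1) + O(ln n).
Numerically ln(21) − 1 ≈ 2.0445.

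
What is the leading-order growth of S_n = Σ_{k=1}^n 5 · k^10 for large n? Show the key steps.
S_n ~ 5 · n^11 / 11

By integral comparison (Euler-Maclaurin), Σ_{k=1}^n 5 · k^10 = 5 · ∫_0^n x^10 dx + O(n^10) = 5 · n^11/11 + O(n^10). (Equivalently, Faulhaber's formula gives the same leading term.)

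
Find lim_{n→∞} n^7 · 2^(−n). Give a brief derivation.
lim = 0

Exponentials with base > 1 dominate every fixed polynomial: for any fixed c, n^c / 2^n → 0 as n → ∞ (e.g. by the ratio test, or by writing 2^n = e^(n ln 2) and noting e^(n ln 2) / n^c → ∞). Hence n^7 · 2^(−n) = n^7 / 2^n → 0.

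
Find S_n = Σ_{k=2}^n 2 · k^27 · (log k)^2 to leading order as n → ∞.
S_n ~ n^28 · (log n)^2 / 14

By integral comparison, S_n = ∫_1^n 2 · x^27 · (log x)^2 dx + O(n^27 · (log n)^2). For the integral, the leading term of ∫_1^n x^27 (log x)^2 dx is n^28/28 · (log n)^2 (by repeated integration by parts; each step lowers the log-exponent and produces a relatively O(1/log n) correction). Hence S_n ~ n^28 · (log n)^2 / 14.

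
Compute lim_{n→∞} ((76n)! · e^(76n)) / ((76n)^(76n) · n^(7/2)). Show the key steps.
lim = 0

Stirling: (76n)! ~ sqrt(2π·76n) · (76n/e)^(76n). Hence
  (76n)! · e^(76n) / (76n)^(76n) ~ sqrt(2π·76n).
Dividing by n^(7/2): sqrt(2π·76n) / n^(7/2) = sqrt(2π·76) · n^((1−7)/2), so the expression behaves like sqrt(2π·76) · n^((1−7)/2) → 0.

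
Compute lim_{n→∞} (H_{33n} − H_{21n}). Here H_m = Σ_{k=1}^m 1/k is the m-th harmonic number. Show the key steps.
lim = ln(33/21) = ln(11/7)

Euler-Maclaurin gives H_m = ln m + γ + 1/(2m) + O(1/m^2). The γ and O(1/m) terms cancel in the difference:
  H_{33n} − H_{21n} = ln(33n) − ln(21n) + O(1/n) = ln(33/21) + O(1/n).
Hence the limit is ln(33/21) = ln(11/7).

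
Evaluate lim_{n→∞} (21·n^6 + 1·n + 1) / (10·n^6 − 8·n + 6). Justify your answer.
lim = 21/10

For large n the leading n^6 terms dominate both numerator and denominator. Dividing top and bottom by n^6, every other term tends to 0, leaving 21/10.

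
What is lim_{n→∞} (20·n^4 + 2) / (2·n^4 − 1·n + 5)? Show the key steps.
lim = 20/2 = 10

For large n the leading n^4 terms dominate both numerator and denominator. Dividing top and bottom by n^4, every other term tends to 0, leaving 20/2 = 10.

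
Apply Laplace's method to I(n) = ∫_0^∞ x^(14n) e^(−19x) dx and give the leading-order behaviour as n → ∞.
I(n) ~ (sqrt(2π·14n) / 19) · (14n/(19e))^(14n)

Write the integrand as exp(14n ln x − 19x) and set f(x) = 14n ln x − 19x. Then f'(x) = 14n/x − 19 = 0 at x* = 14n/19, and f''(x*) = −14n/x*^2 = −19^2/(14n). Laplace's method (interior maximum) gives
  I(n) ~ e^(f(x*)) · sqrt(2π / |f''(x*)|)
        = exp(14n ln(14n/19) − 14n) · sqrt(2π · 14n / 19^2)
        = (14n/19)^(14n) e^(−14n) · sqrt(2π·14n) / 19
        = (sqrt(2π·14n) / 19) · (14n/(19e))^(14n).
This matches Γ(14n+1)/19^(14n+1) with Stirling applied to Γ.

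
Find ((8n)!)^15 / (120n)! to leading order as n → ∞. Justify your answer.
((8n)!)^15/(120n)! ~ ((2π·8n)^(14/2) / sqrt(15)) · 15^(−15·8n)  →  0

Write N = 8n. Stirling: N! ~ sqrt(2π N)(N/e)^N and (15N)! ~ sqrt(2π·15N)·(15N/e)^(15N).
  (N!)^15/(15N)! ~ (2π N)^(15/2) (N/e)^(15N) / [sqrt(2π·15N) (15N/e)^(15N)]
     = (2π N)^(15/2) / sqrt(2π·15N) · (N/(15N))^(15N)
     = (2π N)^((15−1)/2) / sqrt(15) · 15^(−15N).
Since 15^15 > 1, the factor 15^(−15N) decays exponentially, so the ratio → 0. Substituting N = 8n gives the stated form.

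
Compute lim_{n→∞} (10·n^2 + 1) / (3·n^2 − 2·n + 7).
lim = 10/3

For large n the leading n^2 terms dominate both numerator and denominator. Dividing top and bottom by n^2, every other term tends to 0, leaving 10/3.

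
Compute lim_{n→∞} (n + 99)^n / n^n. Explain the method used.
lim = e^99

Rewrite as (1 + 99/n)^(n). By the standard limit (1 + x/n)^n → e^x, we have (1 + 99/n)^n → e^99, and raising to the 1st power gives e^99.
More precisely, ln[(1 + 99/n)^(n)] = n · ln(1 + 99/n) = n · (99/n + O(1/n^2)) = 99 + O(1/n) → 99.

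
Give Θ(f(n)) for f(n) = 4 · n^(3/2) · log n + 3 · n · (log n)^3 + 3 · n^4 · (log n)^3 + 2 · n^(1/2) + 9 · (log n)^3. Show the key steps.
f(n) ∈ Θ(n^4 · (log n)^3)

Compare the terms by growth order. For large n, n^a · (log n)^b dominates n^a' · (log n)^b' iff a > a', or (a = a' and b > b'). Ranking the 5 terms shows the dominant one is 3 · n^4 · (log n)^3. Hence f(n) ∈ Θ(n^4 · (log n)^3).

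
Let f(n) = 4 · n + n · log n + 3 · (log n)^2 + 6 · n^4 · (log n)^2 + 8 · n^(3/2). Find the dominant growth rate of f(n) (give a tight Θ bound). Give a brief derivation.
f(n) ∈ Θ(n^4 · (log n)^2)

Compare the terms by growth order. For large n, n^a · (log n)^b dominates n^a' · (log n)^b' iff a > a', or (a = a' and b > b'). Ranking the 5 terms shows the dominant one is 6 · n^4 · (log n)^2. Hence f(n) ∈ Θ(n^4 · (log n)^2).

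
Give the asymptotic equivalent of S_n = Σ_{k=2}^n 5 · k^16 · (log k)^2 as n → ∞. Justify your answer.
S_n ~ 5 · n^17 · (log n)^2 / 17

By integral comparison, S_n = ∫_1^n 5 · x^16 · (log x)^2 dx + O(n^16 · (log n)^2). For the integral, the leading term of ∫_1^n x^16 (log x)^2 dx is n^17/17 · (log n)^2 (by repeated integration by parts; each step lowers the log-exponent and produces a relatively O(1/log n) correction). Hence S_n ~ 5 · n^17 · (log n)^2 / 17.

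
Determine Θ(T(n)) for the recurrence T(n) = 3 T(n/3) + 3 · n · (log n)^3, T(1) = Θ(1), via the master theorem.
T(n) = Θ(n · (log n)^4)

Here log_3 3 = 1 and f(n) = 3 · n · (log n)^3 = Θ(n^(log_3 3) · (log n)^3). This is the extended Case 2 of the master theorem (f matches the critical exponent up to log factors), giving T(n) = Θ(n^(log_3 3) · (log n)^(3+1)) = Θ(n · (log n)^4).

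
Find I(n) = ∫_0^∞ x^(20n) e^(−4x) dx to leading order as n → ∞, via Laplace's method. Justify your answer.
I(n) ~ (sqrt(2π·20n) / 4) · (20n/(4e))^(20n)

Write the integrand as exp(20n ln x − 4x) and set f(x) = 20n ln x − 4x. Then f'(x) = 20n/x − 4 = 0 at x* = 20n/4, and f''(x*) = −20n/x*^2 = −4^2/(20n). Laplace's method (interior maximum) gives
  I(n) ~ e^(f(x*)) · sqrt(2π / |f''(x*)|)
        = exp(20n ln(20n/4) − 20n) · sqrt(2π · 20n / 4^2)
        = (20n/4)^(20n) e^(−20n) · sqrt(2π·20n) / 4
        = (sqrt(2π·20n) / 4) · (20n/(4e))^(20n).
This matches Γ(20n+1)/4^(20n+1) with Stirling applied to Γ.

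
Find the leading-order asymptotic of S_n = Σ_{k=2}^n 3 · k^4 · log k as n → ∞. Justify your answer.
S_n ~ 3 · n^5 log n / 5 − 3 · n^5 / 25

By integral comparison, S_n = ∫_1^n 3 · x^4 · log x dx + O(n^4 · log n). For the integral, ∫ x^4 log x dx = n^5 log n / 5 − n^5/25 (integration by parts). Hence S_n ~ 3 · n^5 log n / 5 − 3 · n^5 / 25.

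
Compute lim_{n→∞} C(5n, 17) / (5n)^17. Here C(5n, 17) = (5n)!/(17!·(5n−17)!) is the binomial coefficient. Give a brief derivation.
lim = 1/17! = 1/355687428096000

With N = 5n → ∞: C(N, 17) / N^17 = [N(N−1)…(N−16)] / (17! · N^17) = (1/17!) · 1 · (1 − 1/(5n)) · … · (1 − 16/(5n)). Each factor → 1 as N → ∞, so the limit is 1/17! = 1/355687428096000.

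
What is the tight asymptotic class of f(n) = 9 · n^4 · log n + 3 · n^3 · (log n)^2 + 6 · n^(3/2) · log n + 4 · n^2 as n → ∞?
f(n) ∈ Θ(n^4 · log n)

Compare the terms by growth order. For large n, n^a · (log n)^b dominates n^a' · (log n)^b' iff a > a', or (a = a' and b > b'). Ranking the 4 terms shows the dominant one is 9 · n^4 · log n. Hence f(n) ∈ Θ(n^4 · log n).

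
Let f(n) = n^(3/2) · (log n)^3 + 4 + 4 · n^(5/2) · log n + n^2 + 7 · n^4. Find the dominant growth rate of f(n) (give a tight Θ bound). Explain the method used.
f(n) ∈ Θ(n^4)

Compare the terms by growth order. For large n, n^a · (log n)^b dominates n^a' · (log n)^b' iff a > a', or (a = a' and b > b'). Ranking the 5 terms shows the dominant one is 7 · n^4. Hence f(n) ∈ Θ(n^4).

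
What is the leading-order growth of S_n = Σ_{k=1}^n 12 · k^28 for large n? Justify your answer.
S_n ~ 12 · n^29 / 29

By integral comparison (Euler-Maclaurin), Σ_{k=1}^n 12 · k^28 = 12 · ∫_0^n x^28 dx + O(n^28) = 12 · n^29/29 + O(n^28). (Equivalently, Faulhaber's formula gives the same leading term.)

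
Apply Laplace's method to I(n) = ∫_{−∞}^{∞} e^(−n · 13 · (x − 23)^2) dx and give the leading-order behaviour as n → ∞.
I(n) = sqrt(π/(13n))

Here φ(x) = 13 · (x − 23)^2 has its unique minimum at x* = 23 with φ(x*) = 0 and φ''(x*) = 26. Laplace's method gives
  I(n) ~ e^(−n φ(x*)) · sqrt(2π / (n · φ''(x*))) = sqrt(2π / (26n)) = sqrt(π/(13n)).
This is exact: substituting u = (x − 23)·sqrt(13n) gives I(n) = (1/sqrt(13n)) ∫_{−∞}^{∞} e^(−u^2) du = sqrt(π/(13n)).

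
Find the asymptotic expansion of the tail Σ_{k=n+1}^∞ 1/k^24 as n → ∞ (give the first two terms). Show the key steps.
Σ_{k>n} 1/k^24 = 1/(23 · n^23) − 1/(2 · n^24) + O(1/n^25)

Compare to the integral: ∫_{n}^∞ x^(−24) dx = [−x^(−23)/23]_{n}^∞ = 1/((24−1)·n^23). The Euler-Maclaurin correction adds −f(n)/2 = −1/(2·n^24). Euler-Maclaurin then gives
  Σ_{k>n} 1/k^24 = ∫_{n}^∞ dx/x^24 − 1/(2·n^24) + O(1/n^25).
(Equivalently this is ζ(24) − Σ_{k≤n} 1/k^24.)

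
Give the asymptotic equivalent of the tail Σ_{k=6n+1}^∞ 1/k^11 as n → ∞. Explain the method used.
Σ_{k>6n} 1/k^11 ~ 1/(10 · (6n)^10)

Compare to the integral: ∫_{6n}^∞ x^(−11) dx = [−x^(−10)/10]_{6n}^∞ = 1/((11−1)·(6n)^10). Euler-Maclaurin then gives
  Σ_{k>6n} 1/k^11 = ∫_{6n}^∞ dx/x^11 − 1/(2·(6n)^11) + O(1/(6n)^12).
(Equivalently this is ζ(11) − Σ_{k≤6n} 1/k^11.)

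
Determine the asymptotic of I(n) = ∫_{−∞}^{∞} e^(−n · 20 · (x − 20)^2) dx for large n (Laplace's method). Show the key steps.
I(n) = sqrt(π/(20n))

Here φ(x) = 20 · (x − 20)^2 has its unique minimum at x* = 20 with φ(x*) = 0 and φ''(x*) = 40. Laplace's method gives
  I(n) ~ e^(−n φ(x*)) · sqrt(2π / (n · φ''(x*))) = sqrt(2π / (40n)) = sqrt(π/(20n)).
This is exact: substituting u = (x − 20)·sqrt(20n) gives I(n) = (1/sqrt(20n)) ∫_{−∞}^{∞} e^(−u^2) du = sqrt(π/(20n)).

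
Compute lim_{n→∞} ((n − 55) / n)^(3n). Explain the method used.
lim = e^(−165)

Rewrite as (1 − 55/n)^(3n). By the standard limit (1 + x/n)^n → e^x, we have (1 − 55/n)^n → e^(−55), and raising to the 3rd power gives e^(−165).
More precisely, ln[(1 − 55/n)^(3n)] = 3n · ln(1 − 55/n) = 3n · (-55/n + O(1/n^2)) = -165 + O(1/n) → -165.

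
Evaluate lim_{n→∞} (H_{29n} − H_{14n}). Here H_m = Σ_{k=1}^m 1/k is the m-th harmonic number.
lim = ln(29/14)

Euler-Maclaurin gives H_m = ln m + γ + 1/(2m) + O(1/m^2). The γ and O(1/m) terms cancel in the difference:
  H_{29n} − H_{14n} = ln(29n) − ln(14n) + O(1/n) = ln(29/14) + O(1/n).
Hence the limit is ln(29/14).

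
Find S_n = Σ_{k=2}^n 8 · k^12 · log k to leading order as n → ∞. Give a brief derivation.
S_n ~ 8 · n^13 log n / 13 − 8 · n^13 / 169

By integral comparison, S_n = ∫_1^n 8 · x^12 · log x dx + O(n^12 · log n). For the integral, ∫ x^12 log x dx = n^13 log n / 13 − n^13/169 (integration by parts). Hence S_n ~ 8 · n^13 log n / 13 − 8 · n^13 / 169.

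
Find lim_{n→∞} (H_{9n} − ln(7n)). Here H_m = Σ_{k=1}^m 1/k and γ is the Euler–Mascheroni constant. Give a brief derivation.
lim = ln(9/7) + γ

By Euler-Maclaurin, H_m = ln m + γ + O(1/m). So
  H_{9n} − ln(7n) = ln(9n) + γ − ln(7n) + O(1/n)
                       = ln(9/7) + γ + O(1/n).
Hence the limit is ln(9/7) + γ.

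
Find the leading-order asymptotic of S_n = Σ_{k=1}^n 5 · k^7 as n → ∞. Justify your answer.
S_n ~ 5 · n^8 / 8

By integral comparison (Euler-Maclaurin), Σ_{k=1}^n 5 · k^7 = 5 · ∫_0^n x^7 dx + O(n^7) = 5 · n^8/8 + O(n^7). (Equivalently, Faulhaber's formula gives the same leading term.)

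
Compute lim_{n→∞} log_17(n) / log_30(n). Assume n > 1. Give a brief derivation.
lim = ln(30) / ln(17) = log_17(30)

Change of base: log_17(n) = ln n / ln 17 and log_30(n) = ln n / ln 30. The ratio is (ln n / ln 17) · (ln 30 / ln n) = ln 30 / ln 17, a constant independent of n. So the limit is ln 30 / ln 17 = log_17(30).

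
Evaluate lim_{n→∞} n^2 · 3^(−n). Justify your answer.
lim = 0

Exponentials with base > 1 dominate every fixed polynomial: for any fixed c, n^c / 3^n → 0 as n → ∞ (e.g. by the ratio test, or by writing 3^n = e^(n ln 3) and noting e^(n ln 3) / n^c → ∞). Hence n^2 · 3^(−n) = n^2 / 3^n → 0.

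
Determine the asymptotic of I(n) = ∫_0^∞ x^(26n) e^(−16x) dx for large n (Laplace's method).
I(n) ~ (sqrt(2π·26n) / 16) · (26n/(16e))^(26n)

Write the integrand as exp(26n ln x − 16x) and set f(x) = 26n ln x − 16x. Then f'(x) = 26n/x − 16 = 0 at x* = 26n/16, and f''(x*) = −26n/x*^2 = −16^2/(26n). Laplace's method (interior maximum) gives
  I(n) ~ e^(f(x*)) · sqrt(2π / |f''(x*)|)
        = exp(26n ln(26n/16) − 26n) · sqrt(2π · 26n / 16^2)
        = (26n/16)^(26n) e^(−26n) · sqrt(2π·26n) / 16
        = (sqrt(2π·26n) / 16) · (26n/(16e))^(26n).
This matches Γ(26n+1)/16^(26n+1) with Stirling applied to Γ.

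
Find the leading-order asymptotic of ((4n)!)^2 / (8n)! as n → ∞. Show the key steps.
((4n)!)^2/(8n)! ~ ((2π·4n)^(1/2) / sqrt(2)) · 2^(−2·4n)  →  0

Write N = 4n. Stirling: N! ~ sqrt(2π N)(N/e)^N and (2N)! ~ sqrt(2π·2N)·(2N/e)^(2N).
  (N!)^2/(2N)! ~ (2π N)^(2/2) (N/e)^(2N) / [sqrt(2π·2N) (2N/e)^(2N)]
     = (2π N)^(2/2) / sqrt(2π·2N) · (N/(2N))^(2N)
     = (2π N)^((2−1)/2) / sqrt(2) · 2^(−2N).
Since 2^2 > 1, the factor 2^(−2N) decays exponentially, so the ratio → 0. Substituting N = 4n gives the stated form.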